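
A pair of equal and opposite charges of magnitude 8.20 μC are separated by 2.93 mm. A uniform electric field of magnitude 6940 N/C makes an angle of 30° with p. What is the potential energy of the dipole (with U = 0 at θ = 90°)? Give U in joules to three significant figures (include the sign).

Dipole moment p = qd = (8.20×10⁻⁶ C)(0.00293 m) = 2.403×10⁻⁸ C·m.
U = −p·E = −pE cosθ.
U = −(2.403×10⁻⁸)(6940)·cos30° = -1.444×10⁻⁴ J.

U ≈ -1.44×10⁻⁴ J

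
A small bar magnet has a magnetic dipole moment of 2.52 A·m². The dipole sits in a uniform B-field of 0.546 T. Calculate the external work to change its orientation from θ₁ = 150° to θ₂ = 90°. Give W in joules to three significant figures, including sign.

W ≈ -1.19 J

W_ext = ΔU = −mB cosθ₂ + mB cosθ₁ = mB(cosθ₁ − cosθ₂).
W = (2.52)(0.546)·(cos150° − cos90°) = (1.376)·(-0.8660) = -1.192 J.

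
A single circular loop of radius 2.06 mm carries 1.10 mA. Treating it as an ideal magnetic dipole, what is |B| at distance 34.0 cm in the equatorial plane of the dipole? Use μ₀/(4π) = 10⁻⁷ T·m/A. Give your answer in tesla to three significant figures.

B ≈ 3.73×10⁻¹⁴ T

Magnetic moment m = IA = Iπa² = (0.00110)·π·(0.00206)² = 1.466×10⁻⁸ A·m².
In the equatorial plane B = (μ₀/4π)·m/r³ (half the axial value).
B = (10⁻⁷)·(1.466×10⁻⁸) / (0.340)³ = 3.730×10⁻¹⁴ T.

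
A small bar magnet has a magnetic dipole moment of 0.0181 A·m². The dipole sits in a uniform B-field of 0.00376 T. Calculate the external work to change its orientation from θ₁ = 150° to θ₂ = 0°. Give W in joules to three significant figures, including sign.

W_ext = ΔU = −mB cosθ₂ + mB cosθ₁ = mB(cosθ₁ − cosθ₂).
W = (0.0181)(0.00376)·(cos150° − cos0°) = (6.806×10⁻⁵)·(-1.8660) = -1.270×10⁻⁴ J.

W ≈ -1.27×10⁻⁴ J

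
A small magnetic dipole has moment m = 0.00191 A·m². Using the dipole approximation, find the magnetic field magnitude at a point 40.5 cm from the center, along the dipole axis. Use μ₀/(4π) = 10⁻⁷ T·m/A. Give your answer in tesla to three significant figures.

B ≈ 5.75×10⁻⁹ T

On axis B = (μ₀/4π)·2m/r³.
B = 2·(10⁻⁷)·(0.00191) / (0.405)³ = 5.750×10⁻⁹ T.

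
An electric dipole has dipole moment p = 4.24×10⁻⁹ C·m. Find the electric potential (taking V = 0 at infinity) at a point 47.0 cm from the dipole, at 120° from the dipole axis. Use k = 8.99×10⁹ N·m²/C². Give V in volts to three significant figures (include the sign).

The dipole potential is V = kp cosθ / r².
V = (8.99×10⁹)(4.24×10⁻⁹)·cos120° / (0.470)² = -86.28 V.

V ≈ -86.3 V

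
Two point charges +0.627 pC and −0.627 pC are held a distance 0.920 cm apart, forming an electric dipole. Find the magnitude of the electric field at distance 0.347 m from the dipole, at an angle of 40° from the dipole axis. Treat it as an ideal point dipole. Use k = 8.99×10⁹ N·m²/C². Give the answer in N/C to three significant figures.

Dipole moment p = qd = (6.27×10⁻¹³ C)(0.00920 m) = 5.768×10⁻¹⁵ C·m.
At angle θ the dipole field magnitude is E = (kp/r³)·√(1 + 3cos²θ).
kp/r³ = (8.99×10⁹)(5.768×10⁻¹⁵) / (0.347)³ = 0.001241 N/C.
√(1 + 3cos²40°) = √(1 + 3·0.5868) = √2.7605 ≈ 1.6615.
E ≈ 0.001241 × 1.661 = 0.002062 N/C.

E ≈ 0.00206 N/C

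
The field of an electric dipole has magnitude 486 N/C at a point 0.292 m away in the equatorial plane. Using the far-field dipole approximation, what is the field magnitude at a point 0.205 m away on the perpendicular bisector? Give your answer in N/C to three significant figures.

Dipole fields scale as 1/r³ in the far field; the geometry is the same at both points.
E₂ = E₁ · (r₁/r₂)³ = 486 · (0.292/0.205)³.
(r₁/r₂)³ = (1.424)³ = 2.89.
E₂ ≈ 1405 N/C.

E ≈ 1400 N/C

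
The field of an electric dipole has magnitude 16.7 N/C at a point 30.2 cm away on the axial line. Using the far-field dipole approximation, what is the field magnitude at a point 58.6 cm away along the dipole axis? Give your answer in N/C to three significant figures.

E ≈ 2.29 N/C

Dipole fields scale as 1/r³ in the far field; the geometry is the same at both points.
E₂ = E₁ · (r₁/r₂)³ = 16.7 · (30.2/58.6)³.
(r₁/r₂)³ = (0.5154)³ = 0.1369.
E₂ ≈ 2.286 N/C.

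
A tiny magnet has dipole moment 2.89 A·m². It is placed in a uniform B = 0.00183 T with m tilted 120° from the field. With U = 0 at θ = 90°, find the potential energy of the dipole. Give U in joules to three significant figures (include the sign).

U = −m·B = −mB cosθ.
U = −(2.89)(0.00183)·cos120° = 0.002644 J.

U ≈ 0.00264 J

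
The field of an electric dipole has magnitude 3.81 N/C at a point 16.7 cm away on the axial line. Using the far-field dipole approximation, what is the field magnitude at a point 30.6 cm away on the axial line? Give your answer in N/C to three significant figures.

E ≈ 0.619 N/C

Dipole fields scale as 1/r³ in the far field; the geometry is the same at both points.
E₂ = E₁ · (r₁/r₂)³ = 3.81 · (16.7/30.6)³.
(r₁/r₂)³ = (0.5458)³ = 0.1625.
E₂ ≈ 0.6193 N/C.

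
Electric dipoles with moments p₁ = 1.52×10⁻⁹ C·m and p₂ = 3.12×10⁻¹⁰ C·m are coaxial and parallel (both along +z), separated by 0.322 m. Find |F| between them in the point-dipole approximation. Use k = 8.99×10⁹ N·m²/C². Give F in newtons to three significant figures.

F ≈ 2.38×10⁻⁶ N

On-axis field of dipole 1 at distance r: E = 2kp₁/r³. Force on dipole 2 is F = p₂·dE/dr (gradient along axis).
dE/dr = −6kp₁/r⁴, so |F| = 6kp₁p₂/r⁴ (attractive for aligned moments).
F = 6(8.99×10⁹)(1.52×10⁻⁹)(3.12×10⁻¹⁰)/(0.322)⁴ = 2.379×10⁻⁶ N.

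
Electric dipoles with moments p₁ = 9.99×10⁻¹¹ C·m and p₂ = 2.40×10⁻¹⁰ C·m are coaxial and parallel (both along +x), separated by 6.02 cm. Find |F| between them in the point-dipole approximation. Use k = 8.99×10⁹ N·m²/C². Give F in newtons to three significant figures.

F ≈ 9.85×10⁻⁵ N

On-axis field of dipole 1 at distance r: E = 2kp₁/r³. Force on dipole 2 is F = p₂·dE/dr (gradient along axis).
dE/dr = −6kp₁/r⁴, so |F| = 6kp₁p₂/r⁴ (attractive for aligned moments).
F = 6(8.99×10⁹)(9.99×10⁻¹¹)(2.40×10⁻¹⁰)/(0.0602)⁴ = 9.847×10⁻⁵ N.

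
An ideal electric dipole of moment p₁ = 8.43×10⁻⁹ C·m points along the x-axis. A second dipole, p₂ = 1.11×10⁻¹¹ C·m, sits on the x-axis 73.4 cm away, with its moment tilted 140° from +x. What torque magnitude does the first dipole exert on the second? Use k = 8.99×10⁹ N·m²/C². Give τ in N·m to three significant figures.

τ ≈ 2.73×10⁻⁹ N·m

The second dipole sits on the axis of the first, so the field there is axial: E₁ = 2kp₁/r³ along +x.
E₁ = 2(8.99×10⁹)(8.43×10⁻⁹)/(0.734)³ = 383.3 N/C.
Torque on the second dipole: τ = p₂ E₁ sinθ.
τ = (1.11×10⁻¹¹)(383.3)·sin140° = 2.735×10⁻⁹ N·m.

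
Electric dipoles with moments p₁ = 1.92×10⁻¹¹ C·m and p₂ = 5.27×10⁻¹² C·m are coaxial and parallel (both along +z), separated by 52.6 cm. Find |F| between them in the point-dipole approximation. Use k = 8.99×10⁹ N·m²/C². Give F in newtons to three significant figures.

On-axis field of dipole 1 at distance r: E = 2kp₁/r³. Force on dipole 2 is F = p₂·dE/dr (gradient along axis).
dE/dr = −6kp₁/r⁴, so |F| = 6kp₁p₂/r⁴ (attractive for aligned moments).
F = 6(8.99×10⁹)(1.92×10⁻¹¹)(5.27×10⁻¹²)/(0.526)⁴ = 7.130×10⁻¹¹ N.

F ≈ 7.13×10⁻¹¹ N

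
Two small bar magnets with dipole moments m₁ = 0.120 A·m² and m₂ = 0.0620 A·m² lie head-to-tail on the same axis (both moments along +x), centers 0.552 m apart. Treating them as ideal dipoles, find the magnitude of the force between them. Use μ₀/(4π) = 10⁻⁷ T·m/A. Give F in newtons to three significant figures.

On-axis B of dipole 1: B = (μ₀/4π)·2m₁/r³. Force on dipole 2: F = m₂·dB/dr.
dB/dr = −(μ₀/4π)·6m₁/r⁴, so |F| = (μ₀/4π)·6m₁m₂/r⁴.
F = 6(10⁻⁷)(0.120)(0.0620)/(0.552)⁴ = 4.808×10⁻⁸ N.

F ≈ 4.81×10⁻⁸ N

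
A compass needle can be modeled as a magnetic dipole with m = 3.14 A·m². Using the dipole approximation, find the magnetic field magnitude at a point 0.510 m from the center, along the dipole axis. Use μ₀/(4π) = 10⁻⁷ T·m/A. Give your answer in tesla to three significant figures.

On axis B = (μ₀/4π)·2m/r³.
B = 2·(10⁻⁷)·(3.14) / (0.510)³ = 4.734×10⁻⁶ T.

B ≈ 4.73×10⁻⁶ T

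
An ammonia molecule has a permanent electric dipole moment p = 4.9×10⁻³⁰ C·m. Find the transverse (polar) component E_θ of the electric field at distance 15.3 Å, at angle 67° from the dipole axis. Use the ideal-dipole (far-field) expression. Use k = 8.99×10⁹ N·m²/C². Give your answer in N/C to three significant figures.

For a dipole, E_θ = (kp sinθ)/r³.
kp/r³ = (8.99×10⁹)(4.90×10⁻³⁰)/(1.53×10⁻⁹)³ = 1.230×10⁷ N/C.
E_θ = 1.230×10⁷·sin67° = 1.132×10⁷ N/C.

E_θ ≈ 1.13×10⁷ N/C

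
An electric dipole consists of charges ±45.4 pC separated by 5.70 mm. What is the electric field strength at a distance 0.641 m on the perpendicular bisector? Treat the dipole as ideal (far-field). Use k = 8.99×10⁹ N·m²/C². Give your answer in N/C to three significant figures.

E ≈ 0.00883 N/C

Dipole moment p = qd = (4.54×10⁻¹¹ C)(0.00570 m) = 2.588×10⁻¹³ C·m.
On the perpendicular bisector E = kp/r³ (half the axial value at the same distance).
E = (8.99×10⁹)(2.588×10⁻¹³) / (0.641)³ = 0.008834 N/C.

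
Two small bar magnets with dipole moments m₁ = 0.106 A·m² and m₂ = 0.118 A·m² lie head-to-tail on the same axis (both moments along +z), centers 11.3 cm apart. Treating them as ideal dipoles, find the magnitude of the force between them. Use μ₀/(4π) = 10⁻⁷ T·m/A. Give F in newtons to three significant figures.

On-axis B of dipole 1: B = (μ₀/4π)·2m₁/r³. Force on dipole 2: F = m₂·dB/dr.
dB/dr = −(μ₀/4π)·6m₁/r⁴, so |F| = (μ₀/4π)·6m₁m₂/r⁴.
F = 6(10⁻⁷)(0.106)(0.118)/(0.113)⁴ = 4.603×10⁻⁵ N.

F ≈ 4.60×10⁻⁵ N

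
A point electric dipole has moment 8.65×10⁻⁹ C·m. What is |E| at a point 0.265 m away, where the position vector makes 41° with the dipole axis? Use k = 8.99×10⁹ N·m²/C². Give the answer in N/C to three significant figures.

At angle θ the dipole field magnitude is E = (kp/r³)·√(1 + 3cos²θ).
kp/r³ = (8.99×10⁹)(8.65×10⁻⁹) / (0.265)³ = 4179 N/C.
√(1 + 3cos²41°) = √(1 + 3·0.5696) = √2.7088 ≈ 1.6458.
E ≈ 4179 × 1.646 = 6877 N/C.

E ≈ 6880 N/C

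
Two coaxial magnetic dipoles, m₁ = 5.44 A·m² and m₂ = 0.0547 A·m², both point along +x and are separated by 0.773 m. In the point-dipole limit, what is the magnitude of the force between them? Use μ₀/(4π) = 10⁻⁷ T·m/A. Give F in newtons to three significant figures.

On-axis B of dipole 1: B = (μ₀/4π)·2m₁/r³. Force on dipole 2: F = m₂·dB/dr.
dB/dr = −(μ₀/4π)·6m₁/r⁴, so |F| = (μ₀/4π)·6m₁m₂/r⁴.
F = 6(10⁻⁷)(5.44)(0.0547)/(0.773)⁴ = 5.001×10⁻⁷ N.

F ≈ 5.00×10⁻⁷ N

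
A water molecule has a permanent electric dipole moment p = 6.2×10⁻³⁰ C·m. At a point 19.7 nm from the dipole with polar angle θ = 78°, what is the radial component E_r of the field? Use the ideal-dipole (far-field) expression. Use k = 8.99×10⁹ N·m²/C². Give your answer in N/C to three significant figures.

For a dipole, E_r = (2kp cosθ)/r³.
kp/r³ = (8.99×10⁹)(6.20×10⁻³⁰)/(1.97×10⁻⁸)³ = 7290 N/C.
E_r = 2·7290·cos78° = 3032 N/C.

E_r ≈ 3030 N/C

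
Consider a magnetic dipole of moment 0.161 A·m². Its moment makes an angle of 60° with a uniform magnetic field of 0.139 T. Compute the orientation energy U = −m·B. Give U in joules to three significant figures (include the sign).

U = −m·B = −mB cosθ.
U = −(0.161)(0.139)·cos60° = -0.01119 J.

U ≈ -0.0112 J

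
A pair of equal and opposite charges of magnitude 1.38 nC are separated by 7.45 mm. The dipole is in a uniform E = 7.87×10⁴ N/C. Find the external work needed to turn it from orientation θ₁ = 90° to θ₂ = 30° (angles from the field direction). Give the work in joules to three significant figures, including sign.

W ≈ -7.01×10⁻⁷ J

Dipole moment p = qd = (1.38×10⁻⁹ C)(0.00745 m) = 1.028×10⁻¹¹ C·m.
W_ext = ΔU = U(θ₂) − U(θ₁) = −pE cosθ₂ − (−pE cosθ₁) = pE(cosθ₁ − cosθ₂).
W = (1.028×10⁻¹¹)(7.87×10⁴)·(cos90° − cos30°) = (8.090×10⁻⁷)·(-0.8660) = -7.006×10⁻⁷ J.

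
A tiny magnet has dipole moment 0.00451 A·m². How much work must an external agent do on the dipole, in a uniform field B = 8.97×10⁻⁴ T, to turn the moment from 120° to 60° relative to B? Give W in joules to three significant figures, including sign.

W ≈ -4.05×10⁻⁶ J

W_ext = ΔU = −mB cosθ₂ + mB cosθ₁ = mB(cosθ₁ − cosθ₂).
W = (0.00451)(8.97×10⁻⁴)·(cos120° − cos60°) = (4.045×10⁻⁶)·(-1.0000) = -4.045×10⁻⁶ J.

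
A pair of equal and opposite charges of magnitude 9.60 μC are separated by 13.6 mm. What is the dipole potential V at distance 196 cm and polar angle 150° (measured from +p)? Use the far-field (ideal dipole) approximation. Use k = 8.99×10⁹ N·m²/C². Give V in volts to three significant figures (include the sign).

V ≈ -265 V

Dipole moment p = qd = (9.60×10⁻⁶ C)(0.0136 m) = 1.306×10⁻⁷ C·m.
The dipole potential is V = kp cosθ / r².
V = (8.99×10⁹)(1.306×10⁻⁷)·cos150° / (1.96)² = -264.7 V.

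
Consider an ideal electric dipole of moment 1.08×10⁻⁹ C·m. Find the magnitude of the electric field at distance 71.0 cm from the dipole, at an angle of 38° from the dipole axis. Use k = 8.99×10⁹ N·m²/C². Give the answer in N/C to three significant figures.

At angle θ the dipole field magnitude is E = (kp/r³)·√(1 + 3cos²θ).
kp/r³ = (8.99×10⁹)(1.08×10⁻⁹) / (0.710)³ = 27.13 N/C.
√(1 + 3cos²38°) = √(1 + 3·0.6210) = √2.8629 ≈ 1.6920.
E ≈ 27.13 × 1.692 = 45.90 N/C.

E ≈ 45.9 N/C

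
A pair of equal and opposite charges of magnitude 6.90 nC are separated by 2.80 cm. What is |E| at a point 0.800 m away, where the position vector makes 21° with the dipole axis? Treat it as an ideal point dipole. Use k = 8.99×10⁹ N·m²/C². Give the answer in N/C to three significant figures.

Dipole moment p = qd = (6.90×10⁻⁹ C)(0.0280 m) = 1.932×10⁻¹⁰ C·m.
At angle θ the dipole field magnitude is E = (kp/r³)·√(1 + 3cos²θ).
kp/r³ = (8.99×10⁹)(1.932×10⁻¹⁰) / (0.800)³ = 3.392 N/C.
√(1 + 3cos²21°) = √(1 + 3·0.8716) = √3.6147 ≈ 1.9012.
E ≈ 3.392 × 1.901 = 6.450 N/C.

E ≈ 6.45 N/C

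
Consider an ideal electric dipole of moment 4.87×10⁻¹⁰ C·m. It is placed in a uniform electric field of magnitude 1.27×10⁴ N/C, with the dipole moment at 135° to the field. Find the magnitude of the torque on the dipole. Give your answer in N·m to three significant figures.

τ ≈ 4.37×10⁻⁶ N·m

Torque on an electric dipole: τ = pE sinθ.
τ = (4.87×10⁻¹⁰)(1.27×10⁴)·sin135° = 4.373×10⁻⁶ N·m.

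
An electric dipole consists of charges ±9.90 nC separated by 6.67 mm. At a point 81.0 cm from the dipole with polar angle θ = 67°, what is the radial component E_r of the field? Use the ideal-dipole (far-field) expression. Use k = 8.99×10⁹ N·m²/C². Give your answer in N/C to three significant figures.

E_r ≈ 0.873 N/C

Dipole moment p = qd = (9.90×10⁻⁹ C)(0.00667 m) = 6.603×10⁻¹¹ C·m.
For a dipole, E_r = (2kp cosθ)/r³.
kp/r³ = (8.99×10⁹)(6.603×10⁻¹¹)/(0.810)³ = 1.117 N/C.
E_r = 2·1.117·cos67° = 0.8729 N/C.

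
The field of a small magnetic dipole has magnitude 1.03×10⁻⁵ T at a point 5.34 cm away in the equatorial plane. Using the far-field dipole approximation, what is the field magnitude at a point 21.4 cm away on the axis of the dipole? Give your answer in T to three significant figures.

B ≈ 3.20×10⁻⁷ T

Dipole fields scale as 1/r³ in the far field.
The axial field is twice the equatorial field at the same r, so the geometry factor is 2/1.
B₂ = B₁ · (2/1) · (r₁/r₂)³ = 1.03×10⁻⁵ · 2 · (5.34/21.4)³.
(r₁/r₂)³ = (0.2495)³ = 0.01554.
B₂ ≈ 3.201×10⁻⁷ T.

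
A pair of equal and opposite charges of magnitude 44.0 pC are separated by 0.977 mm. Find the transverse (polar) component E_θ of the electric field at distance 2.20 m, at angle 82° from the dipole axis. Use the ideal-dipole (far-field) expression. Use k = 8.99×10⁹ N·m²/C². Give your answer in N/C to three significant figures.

Dipole moment p = qd = (4.40×10⁻¹¹ C)(9.77×10⁻⁴ m) = 4.299×10⁻¹⁴ C·m.
For a dipole, E_θ = (kp sinθ)/r³.
kp/r³ = (8.99×10⁹)(4.299×10⁻¹⁴)/(2.20)³ = 3.630×10⁻⁵ N/C.
E_θ = 3.630×10⁻⁵·sin82° = 3.594×10⁻⁵ N/C.

E_θ ≈ 3.59×10⁻⁵ N/C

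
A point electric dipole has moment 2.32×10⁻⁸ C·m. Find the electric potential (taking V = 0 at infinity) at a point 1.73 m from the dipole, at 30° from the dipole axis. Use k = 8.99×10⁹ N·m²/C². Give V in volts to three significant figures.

V ≈ 60.4 V

The dipole potential is V = kp cosθ / r².
V = (8.99×10⁹)(2.32×10⁻⁸)·cos30° / (1.73)² = 60.35 V.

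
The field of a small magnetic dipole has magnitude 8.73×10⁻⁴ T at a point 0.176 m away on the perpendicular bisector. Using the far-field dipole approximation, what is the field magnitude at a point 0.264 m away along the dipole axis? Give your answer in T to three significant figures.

Dipole fields scale as 1/r³ in the far field.
The axial field is twice the equatorial field at the same r, so the geometry factor is 2/1.
B₂ = B₁ · (2/1) · (r₁/r₂)³ = 8.73×10⁻⁴ · 2 · (0.176/0.264)³.
(r₁/r₂)³ = (0.6667)³ = 0.2963.
B₂ ≈ 5.173×10⁻⁴ T.

B ≈ 5.17×10⁻⁴ T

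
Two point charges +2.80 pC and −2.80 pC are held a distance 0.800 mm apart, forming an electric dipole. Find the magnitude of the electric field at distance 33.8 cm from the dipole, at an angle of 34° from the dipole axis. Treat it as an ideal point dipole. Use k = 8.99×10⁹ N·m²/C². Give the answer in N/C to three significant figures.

E ≈ 9.13×10⁻⁴ N/C

Dipole moment p = qd = (2.80×10⁻¹² C)(8.00×10⁻⁴ m) = 2.24×10⁻¹⁵ C·m.
At angle θ the dipole field magnitude is E = (kp/r³)·√(1 + 3cos²θ).
kp/r³ = (8.99×10⁹)(2.24×10⁻¹⁵) / (0.338)³ = 5.215×10⁻⁴ N/C.
√(1 + 3cos²34°) = √(1 + 3·0.6873) = √3.0619 ≈ 1.7498.
E ≈ 5.215×10⁻⁴ × 1.750 = 9.125×10⁻⁴ N/C.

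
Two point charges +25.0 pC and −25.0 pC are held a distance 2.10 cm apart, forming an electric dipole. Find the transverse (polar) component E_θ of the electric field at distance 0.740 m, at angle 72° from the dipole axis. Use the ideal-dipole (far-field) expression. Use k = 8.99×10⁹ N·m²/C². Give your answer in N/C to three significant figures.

Dipole moment p = qd = (2.50×10⁻¹¹ C)(0.0210 m) = 5.25×10⁻¹³ C·m.
For a dipole, E_θ = (kp sinθ)/r³.
kp/r³ = (8.99×10⁹)(5.25×10⁻¹³)/(0.740)³ = 0.01165 N/C.
E_θ = 0.01165·sin72° = 0.01108 N/C.

E_θ ≈ 0.0111 N/C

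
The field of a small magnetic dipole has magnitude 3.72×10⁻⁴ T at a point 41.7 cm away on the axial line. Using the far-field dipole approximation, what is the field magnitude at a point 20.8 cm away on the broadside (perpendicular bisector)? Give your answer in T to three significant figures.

B ≈ 0.00150 T

Dipole fields scale as 1/r³ in the far field.
The axial field is twice the equatorial field at the same r, so the geometry factor is 1/2.
B₂ = B₁ · (1/2) · (r₁/r₂)³ = 3.72×10⁻⁴ · 0.5 · (41.7/20.8)³.
(r₁/r₂)³ = (2.005)³ = 8.058.
B₂ ≈ 0.001499 T.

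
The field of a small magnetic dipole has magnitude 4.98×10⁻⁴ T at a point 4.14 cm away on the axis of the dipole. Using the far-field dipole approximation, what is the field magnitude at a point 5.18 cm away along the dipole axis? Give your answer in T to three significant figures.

B ≈ 2.54×10⁻⁴ T

Dipole fields scale as 1/r³ in the far field; the geometry is the same at both points.
B₂ = B₁ · (r₁/r₂)³ = 4.98×10⁻⁴ · (4.14/5.18)³.
(r₁/r₂)³ = (0.7992)³ = 0.5105.
B₂ ≈ 2.542×10⁻⁴ T.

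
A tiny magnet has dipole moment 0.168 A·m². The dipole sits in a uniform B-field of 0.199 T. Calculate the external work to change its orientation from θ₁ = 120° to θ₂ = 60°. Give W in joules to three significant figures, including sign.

W_ext = ΔU = −mB cosθ₂ + mB cosθ₁ = mB(cosθ₁ − cosθ₂).
W = (0.168)(0.199)·(cos120° − cos60°) = (0.03343)·(-1.0000) = -0.03343 J.

W ≈ -0.0334 J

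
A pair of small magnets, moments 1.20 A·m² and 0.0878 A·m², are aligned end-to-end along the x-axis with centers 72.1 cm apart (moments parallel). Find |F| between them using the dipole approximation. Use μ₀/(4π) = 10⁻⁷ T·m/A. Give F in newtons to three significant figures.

F ≈ 2.34×10⁻⁷ N

On-axis B of dipole 1: B = (μ₀/4π)·2m₁/r³. Force on dipole 2: F = m₂·dB/dr.
dB/dr = −(μ₀/4π)·6m₁/r⁴, so |F| = (μ₀/4π)·6m₁m₂/r⁴.
F = 6(10⁻⁷)(1.20)(0.0878)/(0.721)⁴ = 2.339×10⁻⁷ N.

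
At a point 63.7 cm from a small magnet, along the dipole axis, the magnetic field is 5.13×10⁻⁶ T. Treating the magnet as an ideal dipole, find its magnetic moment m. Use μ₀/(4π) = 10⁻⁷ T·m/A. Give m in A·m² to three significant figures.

m ≈ 6.63 A·m²

On axis B = (μ₀/4π)·2m/r³, so m = Br³·4π/(μ₀·2).
m = (5.13×10⁻⁶)·(0.637)³ / (2·10⁻⁷) = 6.630 A·m².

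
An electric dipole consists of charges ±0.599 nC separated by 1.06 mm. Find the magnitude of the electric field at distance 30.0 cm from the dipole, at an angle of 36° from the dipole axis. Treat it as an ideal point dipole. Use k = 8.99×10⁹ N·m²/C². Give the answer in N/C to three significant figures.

Dipole moment p = qd = (5.99×10⁻¹⁰ C)(0.00106 m) = 6.349×10⁻¹³ C·m.
At angle θ the dipole field magnitude is E = (kp/r³)·√(1 + 3cos²θ).
kp/r³ = (8.99×10⁹)(6.349×10⁻¹³) / (0.300)³ = 0.2114 N/C.
√(1 + 3cos²36°) = √(1 + 3·0.6545) = √2.9635 ≈ 1.7215.
E ≈ 0.2114 × 1.721 = 0.3639 N/C.

E ≈ 0.364 N/C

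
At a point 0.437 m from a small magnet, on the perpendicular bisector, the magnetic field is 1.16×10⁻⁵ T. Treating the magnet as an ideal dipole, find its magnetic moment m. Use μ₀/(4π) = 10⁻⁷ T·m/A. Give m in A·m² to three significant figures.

m ≈ 9.68 A·m²

In the equatorial plane B = (μ₀/4π)·m/r³, so m = Br³·4π/(μ₀).
m = (1.16×10⁻⁵)·(0.437)³ / (10⁻⁷) = 9.681 A·m².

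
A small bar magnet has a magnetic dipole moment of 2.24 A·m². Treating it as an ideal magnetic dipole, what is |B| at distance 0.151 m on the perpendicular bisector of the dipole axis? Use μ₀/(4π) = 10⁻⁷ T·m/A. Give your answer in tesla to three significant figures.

B ≈ 6.51×10⁻⁵ T

In the equatorial plane B = (μ₀/4π)·m/r³ (half the axial value).
B = (10⁻⁷)·(2.24) / (0.151)³ = 6.506×10⁻⁵ T.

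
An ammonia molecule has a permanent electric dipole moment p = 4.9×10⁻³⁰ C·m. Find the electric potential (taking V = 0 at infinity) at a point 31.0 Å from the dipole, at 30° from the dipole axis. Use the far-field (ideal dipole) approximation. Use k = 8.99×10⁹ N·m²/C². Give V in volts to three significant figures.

V ≈ 0.00397 V

The dipole potential is V = kp cosθ / r².
V = (8.99×10⁹)(4.90×10⁻³⁰)·cos30° / (3.10×10⁻⁹)² = 0.003970 V.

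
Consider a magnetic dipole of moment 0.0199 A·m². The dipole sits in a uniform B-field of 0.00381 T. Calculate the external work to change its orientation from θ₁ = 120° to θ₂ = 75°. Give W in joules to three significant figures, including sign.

W_ext = ΔU = −mB cosθ₂ + mB cosθ₁ = mB(cosθ₁ − cosθ₂).
W = (0.0199)(0.00381)·(cos120° − cos75°) = (7.582×10⁻⁵)·(-0.7588) = -5.753×10⁻⁵ J.

W ≈ -5.75×10⁻⁵ J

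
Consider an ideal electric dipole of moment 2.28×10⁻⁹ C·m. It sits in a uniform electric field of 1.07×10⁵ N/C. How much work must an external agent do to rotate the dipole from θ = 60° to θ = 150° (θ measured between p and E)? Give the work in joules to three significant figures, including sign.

W_ext = ΔU = U(θ₂) − U(θ₁) = −pE cosθ₂ − (−pE cosθ₁) = pE(cosθ₁ − cosθ₂).
W = (2.28×10⁻⁹)(1.07×10⁵)·(cos60° − cos150°) = (2.440×10⁻⁴)·(+1.3660) = 3.333×10⁻⁴ J.

W ≈ 3.33×10⁻⁴ J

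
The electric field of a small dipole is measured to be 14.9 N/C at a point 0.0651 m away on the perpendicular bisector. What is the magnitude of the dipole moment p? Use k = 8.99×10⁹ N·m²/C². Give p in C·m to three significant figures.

In the equatorial plane E = kp/r³, so p = Er³/(k).
p = (14.9)·(0.0651)³ / (8.99×10⁹) = 4.573×10⁻¹³ C·m.

p ≈ 4.57×10⁻¹³ C·m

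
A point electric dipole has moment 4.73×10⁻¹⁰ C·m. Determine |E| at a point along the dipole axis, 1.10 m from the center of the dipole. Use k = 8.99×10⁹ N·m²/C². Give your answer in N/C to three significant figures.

On the dipole axis E = 2kp/r³.
E = 2·(8.99×10⁹)(4.73×10⁻¹⁰) / (1.10)³ = 6.390 N/C.

E ≈ 6.39 N/C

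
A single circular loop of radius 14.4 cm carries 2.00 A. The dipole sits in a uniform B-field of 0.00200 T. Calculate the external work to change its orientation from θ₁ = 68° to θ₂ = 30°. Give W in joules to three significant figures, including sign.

Magnetic moment m = IA = Iπa² = (2.00)·π·(0.144)² = 0.1303 A·m².
W_ext = ΔU = −mB cosθ₂ + mB cosθ₁ = mB(cosθ₁ − cosθ₂).
W = (0.1303)(0.00200)·(cos68° − cos30°) = (2.606×10⁻⁴)·(-0.4914) = -1.281×10⁻⁴ J.

W ≈ -1.28×10⁻⁴ J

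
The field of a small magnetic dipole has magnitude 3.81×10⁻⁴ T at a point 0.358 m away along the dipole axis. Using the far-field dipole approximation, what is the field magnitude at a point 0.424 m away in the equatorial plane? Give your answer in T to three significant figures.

B ≈ 1.15×10⁻⁴ T

Dipole fields scale as 1/r³ in the far field.
The axial field is twice the equatorial field at the same r, so the geometry factor is 1/2.
B₂ = B₁ · (1/2) · (r₁/r₂)³ = 3.81×10⁻⁴ · 0.5 · (0.358/0.424)³.
(r₁/r₂)³ = (0.8443)³ = 0.6019.
B₂ ≈ 1.147×10⁻⁴ T.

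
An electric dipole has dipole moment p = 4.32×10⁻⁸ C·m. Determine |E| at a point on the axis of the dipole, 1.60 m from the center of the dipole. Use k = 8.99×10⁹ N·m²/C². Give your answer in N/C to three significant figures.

E ≈ 190 N/C

On the dipole axis E = 2kp/r³.
E = 2·(8.99×10⁹)(4.32×10⁻⁸) / (1.60)³ = 189.6 N/C.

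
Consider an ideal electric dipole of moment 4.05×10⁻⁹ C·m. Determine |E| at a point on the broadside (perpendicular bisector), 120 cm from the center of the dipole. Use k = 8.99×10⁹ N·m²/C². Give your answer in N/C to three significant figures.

In the equatorial plane E = kp/r³.
E = (8.99×10⁹)(4.05×10⁻⁹) / (1.20)³ = 21.07 N/C.

E ≈ 21.1 N/C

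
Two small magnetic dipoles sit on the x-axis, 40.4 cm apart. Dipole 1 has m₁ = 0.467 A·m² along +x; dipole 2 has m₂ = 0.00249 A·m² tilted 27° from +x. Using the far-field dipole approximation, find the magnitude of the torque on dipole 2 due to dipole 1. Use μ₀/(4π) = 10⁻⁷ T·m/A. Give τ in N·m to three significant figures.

Dipole B is on the axis of dipole A, so B₁ there is axial: B₁ = (μ₀/4π)·2m₁/r³ along +x.
B₁ = 2(10⁻⁷)(0.467)/(0.404)³ = 1.416×10⁻⁶ T.
τ = m₂ B₁ sinθ.
τ = (0.00249)(1.416×10⁻⁶)·sin27° = 1.601×10⁻⁹ N·m.

τ ≈ 1.60×10⁻⁹ N·m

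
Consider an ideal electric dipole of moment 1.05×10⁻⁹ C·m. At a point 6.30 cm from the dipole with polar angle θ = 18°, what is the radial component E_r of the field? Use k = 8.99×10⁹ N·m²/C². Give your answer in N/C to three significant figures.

E_r ≈ 7.18×10⁴ N/C

For a dipole, E_r = (2kp cosθ)/r³.
kp/r³ = (8.99×10⁹)(1.05×10⁻⁹)/(0.0630)³ = 3.775×10⁴ N/C.
E_r = 2·3.775×10⁴·cos18° = 7.181×10⁴ N/C.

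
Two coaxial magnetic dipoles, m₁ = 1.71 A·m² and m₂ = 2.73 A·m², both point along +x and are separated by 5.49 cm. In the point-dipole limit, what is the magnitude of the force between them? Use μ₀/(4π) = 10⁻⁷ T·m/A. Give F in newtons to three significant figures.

On-axis B of dipole 1: B = (μ₀/4π)·2m₁/r³. Force on dipole 2: F = m₂·dB/dr.
dB/dr = −(μ₀/4π)·6m₁/r⁴, so |F| = (μ₀/4π)·6m₁m₂/r⁴.
F = 6(10⁻⁷)(1.71)(2.73)/(0.0549)⁴ = 0.3083 N.

F ≈ 0.308 N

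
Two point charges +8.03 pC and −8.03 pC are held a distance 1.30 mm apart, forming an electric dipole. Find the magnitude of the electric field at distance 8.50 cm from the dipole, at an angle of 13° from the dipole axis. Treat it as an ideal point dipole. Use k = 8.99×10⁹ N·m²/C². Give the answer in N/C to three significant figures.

E ≈ 0.300 N/C

Dipole moment p = qd = (8.03×10⁻¹² C)(0.00130 m) = 1.044×10⁻¹⁴ C·m.
At angle θ the dipole field magnitude is E = (kp/r³)·√(1 + 3cos²θ).
kp/r³ = (8.99×10⁹)(1.044×10⁻¹⁴) / (0.0850)³ = 0.1528 N/C.
√(1 + 3cos²13°) = √(1 + 3·0.9494) = √3.8482 ≈ 1.9617.
E ≈ 0.1528 × 1.962 = 0.2998 N/C.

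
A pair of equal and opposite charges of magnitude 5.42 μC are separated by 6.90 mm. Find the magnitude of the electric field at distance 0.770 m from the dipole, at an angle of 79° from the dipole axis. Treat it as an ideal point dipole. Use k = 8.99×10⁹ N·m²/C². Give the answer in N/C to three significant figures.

Dipole moment p = qd = (5.42×10⁻⁶ C)(0.00690 m) = 3.74×10⁻⁸ C·m.
At angle θ the dipole field magnitude is E = (kp/r³)·√(1 + 3cos²θ).
kp/r³ = (8.99×10⁹)(3.74×10⁻⁸) / (0.770)³ = 736.5 N/C.
√(1 + 3cos²79°) = √(1 + 3·0.0364) = √1.1092 ≈ 1.0532.
E ≈ 736.5 × 1.053 = 775.7 N/C.

E ≈ 776 N/C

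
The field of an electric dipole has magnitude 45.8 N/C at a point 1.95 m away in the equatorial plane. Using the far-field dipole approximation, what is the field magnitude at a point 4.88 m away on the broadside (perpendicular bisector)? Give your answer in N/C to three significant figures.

Dipole fields scale as 1/r³ in the far field; the geometry is the same at both points.
E₂ = E₁ · (r₁/r₂)³ = 45.8 · (1.95/4.88)³.
(r₁/r₂)³ = (0.3996)³ = 0.0638.
E₂ ≈ 2.922 N/C.

E ≈ 2.92 N/C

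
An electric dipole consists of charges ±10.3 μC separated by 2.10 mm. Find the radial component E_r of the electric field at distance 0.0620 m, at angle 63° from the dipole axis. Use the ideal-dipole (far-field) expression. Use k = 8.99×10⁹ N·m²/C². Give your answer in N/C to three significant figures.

Dipole moment p = qd = (1.03×10⁻⁵ C)(0.00210 m) = 2.163×10⁻⁸ C·m.
For a dipole, E_r = (2kp cosθ)/r³.
kp/r³ = (8.99×10⁹)(2.163×10⁻⁸)/(0.0620)³ = 8.159×10⁵ N/C.
E_r = 2·8.159×10⁵·cos63° = 7.408×10⁵ N/C.

E_r ≈ 7.41×10⁵ N/C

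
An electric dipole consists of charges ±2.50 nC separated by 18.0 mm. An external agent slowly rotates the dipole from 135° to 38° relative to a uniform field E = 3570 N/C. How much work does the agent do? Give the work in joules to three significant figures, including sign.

Dipole moment p = qd = (2.50×10⁻⁹ C)(0.0180 m) = 4.50×10⁻¹¹ C·m.
W_ext = ΔU = U(θ₂) − U(θ₁) = −pE cosθ₂ − (−pE cosθ₁) = pE(cosθ₁ − cosθ₂).
W = (4.50×10⁻¹¹)(3570)·(cos135° − cos38°) = (1.606×10⁻⁷)·(-1.4951) = -2.402×10⁻⁷ J.

W ≈ -2.40×10⁻⁷ J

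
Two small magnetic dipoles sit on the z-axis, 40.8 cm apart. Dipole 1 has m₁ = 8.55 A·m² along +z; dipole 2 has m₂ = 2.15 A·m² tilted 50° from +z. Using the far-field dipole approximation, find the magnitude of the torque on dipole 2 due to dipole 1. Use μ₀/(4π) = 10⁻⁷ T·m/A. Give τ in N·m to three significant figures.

τ ≈ 4.15×10⁻⁵ N·m

Dipole B is on the axis of dipole A, so B₁ there is axial: B₁ = (μ₀/4π)·2m₁/r³ along +z.
B₁ = 2(10⁻⁷)(8.55)/(0.408)³ = 2.518×10⁻⁵ T.
τ = m₂ B₁ sinθ.
τ = (2.15)(2.518×10⁻⁵)·sin50° = 4.147×10⁻⁵ N·m.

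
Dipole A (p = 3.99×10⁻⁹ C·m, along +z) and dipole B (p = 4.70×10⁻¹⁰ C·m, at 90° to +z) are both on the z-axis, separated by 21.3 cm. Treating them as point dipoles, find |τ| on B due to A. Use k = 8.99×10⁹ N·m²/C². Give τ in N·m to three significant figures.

The second dipole sits on the axis of the first, so the field there is axial: E₁ = 2kp₁/r³ along +z.
E₁ = 2(8.99×10⁹)(3.99×10⁻⁹)/(0.213)³ = 7424 N/C.
Torque on the second dipole: τ = p₂ E₁ sinθ.
τ = (4.70×10⁻¹⁰)(7424)·sin90° = 3.489×10⁻⁶ N·m.

τ ≈ 3.49×10⁻⁶ N·m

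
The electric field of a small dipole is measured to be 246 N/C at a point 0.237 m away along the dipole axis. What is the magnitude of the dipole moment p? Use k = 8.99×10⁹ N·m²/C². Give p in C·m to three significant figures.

On axis E = 2kp/r³, so p = Er³/(2k).
p = (246)·(0.237)³ / (2·8.99×10⁹) = 1.821×10⁻¹⁰ C·m.

p ≈ 1.82×10⁻¹⁰ C·m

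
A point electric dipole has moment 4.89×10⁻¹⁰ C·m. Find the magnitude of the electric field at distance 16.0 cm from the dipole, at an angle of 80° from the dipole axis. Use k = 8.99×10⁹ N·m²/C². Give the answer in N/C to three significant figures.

At angle θ the dipole field magnitude is E = (kp/r³)·√(1 + 3cos²θ).
kp/r³ = (8.99×10⁹)(4.89×10⁻¹⁰) / (0.160)³ = 1073 N/C.
√(1 + 3cos²80°) = √(1 + 3·0.0302) = √1.0905 ≈ 1.0443.
E ≈ 1073 × 1.044 = 1121 N/C.

E ≈ 1120 N/C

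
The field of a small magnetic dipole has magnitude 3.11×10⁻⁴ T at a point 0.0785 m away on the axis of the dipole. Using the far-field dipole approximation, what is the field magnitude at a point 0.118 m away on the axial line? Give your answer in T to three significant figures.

B ≈ 9.16×10⁻⁵ T

Dipole fields scale as 1/r³ in the far field; the geometry is the same at both points.
B₂ = B₁ · (r₁/r₂)³ = 3.11×10⁻⁴ · (0.0785/0.118)³.
(r₁/r₂)³ = (0.6653)³ = 0.2944.
B₂ ≈ 9.156×10⁻⁵ T.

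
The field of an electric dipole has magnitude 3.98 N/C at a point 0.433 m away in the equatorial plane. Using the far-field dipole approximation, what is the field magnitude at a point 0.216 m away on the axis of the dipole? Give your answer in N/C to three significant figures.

Dipole fields scale as 1/r³ in the far field.
The axial field is twice the equatorial field at the same r, so the geometry factor is 2/1.
E₂ = E₁ · (2/1) · (r₁/r₂)³ = 3.98 · 2 · (0.433/0.216)³.
(r₁/r₂)³ = (2.005)³ = 8.056.
E₂ ≈ 64.12 N/C.

E ≈ 64.1 N/C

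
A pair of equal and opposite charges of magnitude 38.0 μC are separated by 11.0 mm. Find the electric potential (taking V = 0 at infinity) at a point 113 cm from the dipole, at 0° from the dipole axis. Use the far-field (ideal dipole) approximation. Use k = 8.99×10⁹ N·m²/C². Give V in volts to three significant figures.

Dipole moment p = qd = (3.80×10⁻⁵ C)(0.0110 m) = 4.18×10⁻⁷ C·m.
The dipole potential is V = kp cosθ / r².
V = (8.99×10⁹)(4.18×10⁻⁷)·cos0° / (1.13)² = 2943 V.

V ≈ 2940 V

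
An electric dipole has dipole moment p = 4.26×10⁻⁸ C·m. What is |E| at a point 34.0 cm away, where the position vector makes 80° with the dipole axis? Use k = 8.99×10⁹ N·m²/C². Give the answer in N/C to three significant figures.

At angle θ the dipole field magnitude is E = (kp/r³)·√(1 + 3cos²θ).
kp/r³ = (8.99×10⁹)(4.26×10⁻⁸) / (0.340)³ = 9744 N/C.
√(1 + 3cos²80°) = √(1 + 3·0.0302) = √1.0905 ≈ 1.0443.
E ≈ 9744 × 1.044 = 1.018×10⁴ N/C.

E ≈ 1.02×10⁴ N/C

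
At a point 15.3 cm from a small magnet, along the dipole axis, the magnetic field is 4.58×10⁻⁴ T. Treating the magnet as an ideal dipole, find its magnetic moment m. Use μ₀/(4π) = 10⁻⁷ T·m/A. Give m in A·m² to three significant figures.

On axis B = (μ₀/4π)·2m/r³, so m = Br³·4π/(μ₀·2).
m = (4.58×10⁻⁴)·(0.153)³ / (2·10⁻⁷) = 8.202 A·m².

m ≈ 8.20 A·m²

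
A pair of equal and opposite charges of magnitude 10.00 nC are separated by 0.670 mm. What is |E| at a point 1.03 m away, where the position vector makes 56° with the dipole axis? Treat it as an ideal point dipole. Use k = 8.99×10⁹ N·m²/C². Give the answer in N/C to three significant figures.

E ≈ 0.0767 N/C

Dipole moment p = qd = (1.00×10⁻⁸ C)(6.70×10⁻⁴ m) = 6.70×10⁻¹² C·m.
At angle θ the dipole field magnitude is E = (kp/r³)·√(1 + 3cos²θ).
kp/r³ = (8.99×10⁹)(6.70×10⁻¹²) / (1.03)³ = 0.05512 N/C.
√(1 + 3cos²56°) = √(1 + 3·0.3127) = √1.9381 ≈ 1.3922.
E ≈ 0.05512 × 1.392 = 0.07674 N/C.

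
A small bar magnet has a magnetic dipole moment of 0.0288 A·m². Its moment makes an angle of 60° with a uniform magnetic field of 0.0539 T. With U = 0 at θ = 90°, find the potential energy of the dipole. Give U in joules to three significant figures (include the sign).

U ≈ -7.76×10⁻⁴ J

U = −m·B = −mB cosθ.
U = −(0.0288)(0.0539)·cos60° = -7.762×10⁻⁴ J.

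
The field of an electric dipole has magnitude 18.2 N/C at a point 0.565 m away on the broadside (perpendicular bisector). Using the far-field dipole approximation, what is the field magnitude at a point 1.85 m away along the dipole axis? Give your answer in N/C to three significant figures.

Dipole fields scale as 1/r³ in the far field.
The axial field is twice the equatorial field at the same r, so the geometry factor is 2/1.
E₂ = E₁ · (2/1) · (r₁/r₂)³ = 18.2 · 2 · (0.565/1.85)³.
(r₁/r₂)³ = (0.3054)³ = 0.02849.
E₂ ≈ 1.037 N/C.

E ≈ 1.04 N/C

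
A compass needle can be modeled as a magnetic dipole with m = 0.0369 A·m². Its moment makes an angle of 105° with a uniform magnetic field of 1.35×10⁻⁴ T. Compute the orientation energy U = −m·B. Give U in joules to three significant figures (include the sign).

U = −m·B = −mB cosθ.
U = −(0.0369)(1.35×10⁻⁴)·cos105° = 1.289×10⁻⁶ J.

U ≈ 1.29×10⁻⁶ J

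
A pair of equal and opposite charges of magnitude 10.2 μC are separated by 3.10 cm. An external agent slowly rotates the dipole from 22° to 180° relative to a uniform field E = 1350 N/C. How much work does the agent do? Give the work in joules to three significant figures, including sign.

W ≈ 8.23×10⁻⁴ J

Dipole moment p = qd = (1.02×10⁻⁵ C)(0.0310 m) = 3.162×10⁻⁷ C·m.
W_ext = ΔU = U(θ₂) − U(θ₁) = −pE cosθ₂ − (−pE cosθ₁) = pE(cosθ₁ − cosθ₂).
W = (3.162×10⁻⁷)(1350)·(cos22° − cos180°) = (4.269×10⁻⁴)·(+1.9272) = 8.227×10⁻⁴ J.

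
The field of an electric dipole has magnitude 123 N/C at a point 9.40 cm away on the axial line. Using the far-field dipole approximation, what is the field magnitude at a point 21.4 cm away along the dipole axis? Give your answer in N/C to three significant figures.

E ≈ 10.4 N/C

Dipole fields scale as 1/r³ in the far field; the geometry is the same at both points.
E₂ = E₁ · (r₁/r₂)³ = 123 · (9.40/21.4)³.
(r₁/r₂)³ = (0.4393)³ = 0.08475.
E₂ ≈ 10.42 N/C.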